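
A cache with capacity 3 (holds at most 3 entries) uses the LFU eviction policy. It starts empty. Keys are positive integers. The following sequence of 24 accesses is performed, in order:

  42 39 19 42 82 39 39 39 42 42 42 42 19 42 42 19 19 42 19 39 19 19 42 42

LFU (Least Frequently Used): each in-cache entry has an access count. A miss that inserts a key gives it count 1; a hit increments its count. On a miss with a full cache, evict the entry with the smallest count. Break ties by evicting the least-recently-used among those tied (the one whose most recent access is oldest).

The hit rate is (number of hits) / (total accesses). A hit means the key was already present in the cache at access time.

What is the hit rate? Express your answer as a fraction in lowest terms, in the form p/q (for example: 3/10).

LFU simulation (capacity=3):
  1. access 42: MISS. Cache: [42(c=1)]
  2. access 39: MISS. Cache: [42(c=1) 39(c=1)]
  3. access 19: MISS. Cache: [42(c=1) 39(c=1) 19(c=1)]
  4. access 42: HIT, count now 2. Cache: [39(c=1) 19(c=1) 42(c=2)]
  5. access 82: MISS, evict 39(c=1). Cache: [19(c=1) 82(c=1) 42(c=2)]
  6. access 39: MISS, evict 19(c=1). Cache: [82(c=1) 39(c=1) 42(c=2)]
  7. access 39: HIT, count now 2. Cache: [82(c=1) 42(c=2) 39(c=2)]
  8. access 39: HIT, count now 3. Cache: [82(c=1) 42(c=2) 39(c=3)]
  9. access 42: HIT, count now 3. Cache: [82(c=1) 39(c=3) 42(c=3)]
  10. access 42: HIT, count now 4. Cache: [82(c=1) 39(c=3) 42(c=4)]
  11. access 42: HIT, count now 5. Cache: [82(c=1) 39(c=3) 42(c=5)]
  12. access 42: HIT, count now 6. Cache: [82(c=1) 39(c=3) 42(c=6)]
  13. access 19: MISS, evict 82(c=1). Cache: [19(c=1) 39(c=3) 42(c=6)]
  14. access 42: HIT, count now 7. Cache: [19(c=1) 39(c=3) 42(c=7)]
  15. access 42: HIT, count now 8. Cache: [19(c=1) 39(c=3) 42(c=8)]
  16. access 19: HIT, count now 2. Cache: [19(c=2) 39(c=3) 42(c=8)]
  17. access 19: HIT, count now 3. Cache: [39(c=3) 19(c=3) 42(c=8)]
  18. access 42: HIT, count now 9. Cache: [39(c=3) 19(c=3) 42(c=9)]
  19. access 19: HIT, count now 4. Cache: [39(c=3) 19(c=4) 42(c=9)]
  20. access 39: HIT, count now 4. Cache: [19(c=4) 39(c=4) 42(c=9)]
  21. access 19: HIT, count now 5. Cache: [39(c=4) 19(c=5) 42(c=9)]
  22. access 19: HIT, count now 6. Cache: [39(c=4) 19(c=6) 42(c=9)]
  23. access 42: HIT, count now 10. Cache: [39(c=4) 19(c=6) 42(c=10)]
  24. access 42: HIT, count now 11. Cache: [39(c=4) 19(c=6) 42(c=11)]
Total: 18 hits, 6 misses, 3 evictions

Hit rate = 18/24 = 3/4

Answer: 3/4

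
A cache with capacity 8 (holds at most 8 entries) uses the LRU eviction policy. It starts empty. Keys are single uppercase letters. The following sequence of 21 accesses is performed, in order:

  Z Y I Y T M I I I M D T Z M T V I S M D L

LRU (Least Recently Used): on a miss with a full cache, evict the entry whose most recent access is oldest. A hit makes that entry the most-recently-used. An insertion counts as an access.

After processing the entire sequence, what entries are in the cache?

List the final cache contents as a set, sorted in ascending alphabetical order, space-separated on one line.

LRU simulation (capacity=8):
  1. access Z: MISS. Cache (LRU->MRU): [Z]
  2. access Y: MISS. Cache (LRU->MRU): [Z Y]
  3. access I: MISS. Cache (LRU->MRU): [Z Y I]
  4. access Y: HIT. Cache (LRU->MRU): [Z I Y]
  5. access T: MISS. Cache (LRU->MRU): [Z I Y T]
  6. access M: MISS. Cache (LRU->MRU): [Z I Y T M]
  7. access I: HIT. Cache (LRU->MRU): [Z Y T M I]
  8. access I: HIT. Cache (LRU->MRU): [Z Y T M I]
  9. access I: HIT. Cache (LRU->MRU): [Z Y T M I]
  10. access M: HIT. Cache (LRU->MRU): [Z Y T I M]
  11. access D: MISS. Cache (LRU->MRU): [Z Y T I M D]
  12. access T: HIT. Cache (LRU->MRU): [Z Y I M D T]
  13. access Z: HIT. Cache (LRU->MRU): [Y I M D T Z]
  14. access M: HIT. Cache (LRU->MRU): [Y I D T Z M]
  15. access T: HIT. Cache (LRU->MRU): [Y I D Z M T]
  16. access V: MISS. Cache (LRU->MRU): [Y I D Z M T V]
  17. access I: HIT. Cache (LRU->MRU): [Y D Z M T V I]
  18. access S: MISS. Cache (LRU->MRU): [Y D Z M T V I S]
  19. access M: HIT. Cache (LRU->MRU): [Y D Z T V I S M]
  20. access D: HIT. Cache (LRU->MRU): [Y Z T V I S M D]
  21. access L: MISS, evict Y. Cache (LRU->MRU): [Z T V I S M D L]
Total: 12 hits, 9 misses, 1 evictions

Answer: D I L M S T V Z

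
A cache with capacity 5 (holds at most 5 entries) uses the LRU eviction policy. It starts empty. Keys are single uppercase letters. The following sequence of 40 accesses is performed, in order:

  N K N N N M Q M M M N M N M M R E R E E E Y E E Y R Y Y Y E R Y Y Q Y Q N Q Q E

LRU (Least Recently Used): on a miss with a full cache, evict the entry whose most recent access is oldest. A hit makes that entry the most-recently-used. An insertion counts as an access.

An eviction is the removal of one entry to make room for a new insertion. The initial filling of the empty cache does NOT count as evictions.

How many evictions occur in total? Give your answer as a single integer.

LRU simulation (capacity=5):
  1. access N: MISS. Cache (LRU->MRU): [N]
  2. access K: MISS. Cache (LRU->MRU): [N K]
  3. access N: HIT. Cache (LRU->MRU): [K N]
  4. access N: HIT. Cache (LRU->MRU): [K N]
  5. access N: HIT. Cache (LRU->MRU): [K N]
  6. access M: MISS. Cache (LRU->MRU): [K N M]
  7. access Q: MISS. Cache (LRU->MRU): [K N M Q]
  8. access M: HIT. Cache (LRU->MRU): [K N Q M]
  9. access M: HIT. Cache (LRU->MRU): [K N Q M]
  10. access M: HIT. Cache (LRU->MRU): [K N Q M]
  11. access N: HIT. Cache (LRU->MRU): [K Q M N]
  12. access M: HIT. Cache (LRU->MRU): [K Q N M]
  13. access N: HIT. Cache (LRU->MRU): [K Q M N]
  14. access M: HIT. Cache (LRU->MRU): [K Q N M]
  15. access M: HIT. Cache (LRU->MRU): [K Q N M]
  16. access R: MISS. Cache (LRU->MRU): [K Q N M R]
  17. access E: MISS, evict K. Cache (LRU->MRU): [Q N M R E]
  18. access R: HIT. Cache (LRU->MRU): [Q N M E R]
  19. access E: HIT. Cache (LRU->MRU): [Q N M R E]
  20. access E: HIT. Cache (LRU->MRU): [Q N M R E]
  21. access E: HIT. Cache (LRU->MRU): [Q N M R E]
  22. access Y: MISS, evict Q. Cache (LRU->MRU): [N M R E Y]
  23. access E: HIT. Cache (LRU->MRU): [N M R Y E]
  24. access E: HIT. Cache (LRU->MRU): [N M R Y E]
  25. access Y: HIT. Cache (LRU->MRU): [N M R E Y]
  26. access R: HIT. Cache (LRU->MRU): [N M E Y R]
  27. access Y: HIT. Cache (LRU->MRU): [N M E R Y]
  28. access Y: HIT. Cache (LRU->MRU): [N M E R Y]
  29. access Y: HIT. Cache (LRU->MRU): [N M E R Y]
  30. access E: HIT. Cache (LRU->MRU): [N M R Y E]
  31. access R: HIT. Cache (LRU->MRU): [N M Y E R]
  32. access Y: HIT. Cache (LRU->MRU): [N M E R Y]
  33. access Y: HIT. Cache (LRU->MRU): [N M E R Y]
  34. access Q: MISS, evict N. Cache (LRU->MRU): [M E R Y Q]
  35. access Y: HIT. Cache (LRU->MRU): [M E R Q Y]
  36. access Q: HIT. Cache (LRU->MRU): [M E R Y Q]
  37. access N: MISS, evict M. Cache (LRU->MRU): [E R Y Q N]
  38. access Q: HIT. Cache (LRU->MRU): [E R Y N Q]
  39. access Q: HIT. Cache (LRU->MRU): [E R Y N Q]
  40. access E: HIT. Cache (LRU->MRU): [R Y N Q E]
Total: 31 hits, 9 misses, 4 evictions

Answer: 4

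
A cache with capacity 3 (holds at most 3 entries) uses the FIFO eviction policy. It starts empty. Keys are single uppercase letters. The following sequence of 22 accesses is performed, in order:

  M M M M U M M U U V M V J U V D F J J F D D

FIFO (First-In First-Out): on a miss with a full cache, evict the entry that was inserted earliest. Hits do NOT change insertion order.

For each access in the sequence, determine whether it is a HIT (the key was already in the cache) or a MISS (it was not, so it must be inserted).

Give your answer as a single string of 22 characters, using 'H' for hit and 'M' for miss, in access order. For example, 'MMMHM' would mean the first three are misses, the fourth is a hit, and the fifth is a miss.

Answer: MHHHMHHHHMHHMHHMMHHHHH

Derivation:
FIFO simulation (capacity=3):
  1. access M: MISS. Cache (old->new): [M]
  2. access M: HIT. Cache (old->new): [M]
  3. access M: HIT. Cache (old->new): [M]
  4. access M: HIT. Cache (old->new): [M]
  5. access U: MISS. Cache (old->new): [M U]
  6. access M: HIT. Cache (old->new): [M U]
  7. access M: HIT. Cache (old->new): [M U]
  8. access U: HIT. Cache (old->new): [M U]
  9. access U: HIT. Cache (old->new): [M U]
  10. access V: MISS. Cache (old->new): [M U V]
  11. access M: HIT. Cache (old->new): [M U V]
  12. access V: HIT. Cache (old->new): [M U V]
  13. access J: MISS, evict M. Cache (old->new): [U V J]
  14. access U: HIT. Cache (old->new): [U V J]
  15. access V: HIT. Cache (old->new): [U V J]
  16. access D: MISS, evict U. Cache (old->new): [V J D]
  17. access F: MISS, evict V. Cache (old->new): [J D F]
  18. access J: HIT. Cache (old->new): [J D F]
  19. access J: HIT. Cache (old->new): [J D F]
  20. access F: HIT. Cache (old->new): [J D F]
  21. access D: HIT. Cache (old->new): [J D F]
  22. access D: HIT. Cache (old->new): [J D F]
Total: 16 hits, 6 misses, 3 evictions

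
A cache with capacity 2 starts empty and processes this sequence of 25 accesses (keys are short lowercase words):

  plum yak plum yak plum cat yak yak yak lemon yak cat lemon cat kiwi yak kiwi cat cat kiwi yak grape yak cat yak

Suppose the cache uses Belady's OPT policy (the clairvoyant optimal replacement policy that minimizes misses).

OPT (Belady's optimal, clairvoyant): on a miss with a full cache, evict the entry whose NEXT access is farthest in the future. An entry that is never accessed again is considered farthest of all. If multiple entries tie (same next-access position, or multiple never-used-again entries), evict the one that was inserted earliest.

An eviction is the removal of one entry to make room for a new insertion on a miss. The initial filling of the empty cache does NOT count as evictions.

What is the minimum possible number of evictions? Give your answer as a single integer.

OPT (Belady) simulation (capacity=2):
  1. access plum: MISS. Cache: [plum]
  2. access yak: MISS. Cache: [plum yak]
  3. access plum: HIT. Next use of plum: step 5. Cache: [plum yak]
  4. access yak: HIT. Next use of yak: step 7. Cache: [plum yak]
  5. access plum: HIT. Next use of plum: never. Cache: [plum yak]
  6. access cat: MISS, evict plum (next use: never). Cache: [yak cat]
  7. access yak: HIT. Next use of yak: step 8. Cache: [yak cat]
  8. access yak: HIT. Next use of yak: step 9. Cache: [yak cat]
  9. access yak: HIT. Next use of yak: step 11. Cache: [yak cat]
  10. access lemon: MISS, evict cat (next use: step 12). Cache: [yak lemon]
  11. access yak: HIT. Next use of yak: step 16. Cache: [yak lemon]
  12. access cat: MISS, evict yak (next use: step 16). Cache: [lemon cat]
  13. access lemon: HIT. Next use of lemon: never. Cache: [lemon cat]
  14. access cat: HIT. Next use of cat: step 18. Cache: [lemon cat]
  15. access kiwi: MISS, evict lemon (next use: never). Cache: [cat kiwi]
  16. access yak: MISS, evict cat (next use: step 18). Cache: [kiwi yak]
  17. access kiwi: HIT. Next use of kiwi: step 20. Cache: [kiwi yak]
  18. access cat: MISS, evict yak (next use: step 21). Cache: [kiwi cat]
  19. access cat: HIT. Next use of cat: step 24. Cache: [kiwi cat]
  20. access kiwi: HIT. Next use of kiwi: never. Cache: [kiwi cat]
  21. access yak: MISS, evict kiwi (next use: never). Cache: [cat yak]
  22. access grape: MISS, evict cat (next use: step 24). Cache: [yak grape]
  23. access yak: HIT. Next use of yak: step 25. Cache: [yak grape]
  24. access cat: MISS, evict grape (next use: never). Cache: [yak cat]
  25. access yak: HIT. Next use of yak: never. Cache: [yak cat]
Total: 14 hits, 11 misses, 9 evictions

Answer: 9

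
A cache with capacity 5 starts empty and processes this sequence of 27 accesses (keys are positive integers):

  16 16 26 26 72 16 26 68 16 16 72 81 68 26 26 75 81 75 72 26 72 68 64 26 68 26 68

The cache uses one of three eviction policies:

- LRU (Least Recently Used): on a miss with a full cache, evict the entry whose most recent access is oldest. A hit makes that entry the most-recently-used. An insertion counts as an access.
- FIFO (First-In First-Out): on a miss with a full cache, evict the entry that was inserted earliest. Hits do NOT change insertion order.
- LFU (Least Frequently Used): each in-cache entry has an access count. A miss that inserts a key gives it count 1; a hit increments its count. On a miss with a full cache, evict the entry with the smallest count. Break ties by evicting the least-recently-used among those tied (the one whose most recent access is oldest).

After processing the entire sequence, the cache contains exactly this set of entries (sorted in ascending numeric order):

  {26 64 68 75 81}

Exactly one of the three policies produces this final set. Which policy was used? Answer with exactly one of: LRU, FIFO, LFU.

Answer: FIFO

Derivation:
Simulating under each policy and comparing final sets:
  LRU: final set = {26 64 68 72 75} -> differs
  FIFO: final set = {26 64 68 75 81} -> MATCHES target
  LFU: final set = {16 26 64 68 72} -> differs
Only FIFO produces the target set.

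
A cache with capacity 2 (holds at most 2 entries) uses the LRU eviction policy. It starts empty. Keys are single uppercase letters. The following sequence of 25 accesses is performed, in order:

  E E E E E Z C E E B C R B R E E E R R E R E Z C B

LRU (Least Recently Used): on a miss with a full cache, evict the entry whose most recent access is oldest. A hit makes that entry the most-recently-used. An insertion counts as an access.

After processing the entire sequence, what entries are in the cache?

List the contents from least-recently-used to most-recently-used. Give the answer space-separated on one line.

LRU simulation (capacity=2):
  1. access E: MISS. Cache (LRU->MRU): [E]
  2. access E: HIT. Cache (LRU->MRU): [E]
  3. access E: HIT. Cache (LRU->MRU): [E]
  4. access E: HIT. Cache (LRU->MRU): [E]
  5. access E: HIT. Cache (LRU->MRU): [E]
  6. access Z: MISS. Cache (LRU->MRU): [E Z]
  7. access C: MISS, evict E. Cache (LRU->MRU): [Z C]
  8. access E: MISS, evict Z. Cache (LRU->MRU): [C E]
  9. access E: HIT. Cache (LRU->MRU): [C E]
  10. access B: MISS, evict C. Cache (LRU->MRU): [E B]
  11. access C: MISS, evict E. Cache (LRU->MRU): [B C]
  12. access R: MISS, evict B. Cache (LRU->MRU): [C R]
  13. access B: MISS, evict C. Cache (LRU->MRU): [R B]
  14. access R: HIT. Cache (LRU->MRU): [B R]
  15. access E: MISS, evict B. Cache (LRU->MRU): [R E]
  16. access E: HIT. Cache (LRU->MRU): [R E]
  17. access E: HIT. Cache (LRU->MRU): [R E]
  18. access R: HIT. Cache (LRU->MRU): [E R]
  19. access R: HIT. Cache (LRU->MRU): [E R]
  20. access E: HIT. Cache (LRU->MRU): [R E]
  21. access R: HIT. Cache (LRU->MRU): [E R]
  22. access E: HIT. Cache (LRU->MRU): [R E]
  23. access Z: MISS, evict R. Cache (LRU->MRU): [E Z]
  24. access C: MISS, evict E. Cache (LRU->MRU): [Z C]
  25. access B: MISS, evict Z. Cache (LRU->MRU): [C B]
Total: 13 hits, 12 misses, 10 evictions

Answer: C B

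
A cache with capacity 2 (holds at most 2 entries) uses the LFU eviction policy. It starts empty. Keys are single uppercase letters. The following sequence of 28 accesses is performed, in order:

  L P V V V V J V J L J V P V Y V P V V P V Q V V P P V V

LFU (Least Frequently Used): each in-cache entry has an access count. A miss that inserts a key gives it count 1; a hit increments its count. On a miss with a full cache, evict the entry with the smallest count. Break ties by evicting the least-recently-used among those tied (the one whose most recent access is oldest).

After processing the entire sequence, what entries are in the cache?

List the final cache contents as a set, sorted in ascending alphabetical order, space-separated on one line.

LFU simulation (capacity=2):
  1. access L: MISS. Cache: [L(c=1)]
  2. access P: MISS. Cache: [L(c=1) P(c=1)]
  3. access V: MISS, evict L(c=1). Cache: [P(c=1) V(c=1)]
  4. access V: HIT, count now 2. Cache: [P(c=1) V(c=2)]
  5. access V: HIT, count now 3. Cache: [P(c=1) V(c=3)]
  6. access V: HIT, count now 4. Cache: [P(c=1) V(c=4)]
  7. access J: MISS, evict P(c=1). Cache: [J(c=1) V(c=4)]
  8. access V: HIT, count now 5. Cache: [J(c=1) V(c=5)]
  9. access J: HIT, count now 2. Cache: [J(c=2) V(c=5)]
  10. access L: MISS, evict J(c=2). Cache: [L(c=1) V(c=5)]
  11. access J: MISS, evict L(c=1). Cache: [J(c=1) V(c=5)]
  12. access V: HIT, count now 6. Cache: [J(c=1) V(c=6)]
  13. access P: MISS, evict J(c=1). Cache: [P(c=1) V(c=6)]
  14. access V: HIT, count now 7. Cache: [P(c=1) V(c=7)]
  15. access Y: MISS, evict P(c=1). Cache: [Y(c=1) V(c=7)]
  16. access V: HIT, count now 8. Cache: [Y(c=1) V(c=8)]
  17. access P: MISS, evict Y(c=1). Cache: [P(c=1) V(c=8)]
  18. access V: HIT, count now 9. Cache: [P(c=1) V(c=9)]
  19. access V: HIT, count now 10. Cache: [P(c=1) V(c=10)]
  20. access P: HIT, count now 2. Cache: [P(c=2) V(c=10)]
  21. access V: HIT, count now 11. Cache: [P(c=2) V(c=11)]
  22. access Q: MISS, evict P(c=2). Cache: [Q(c=1) V(c=11)]
  23. access V: HIT, count now 12. Cache: [Q(c=1) V(c=12)]
  24. access V: HIT, count now 13. Cache: [Q(c=1) V(c=13)]
  25. access P: MISS, evict Q(c=1). Cache: [P(c=1) V(c=13)]
  26. access P: HIT, count now 2. Cache: [P(c=2) V(c=13)]
  27. access V: HIT, count now 14. Cache: [P(c=2) V(c=14)]
  28. access V: HIT, count now 15. Cache: [P(c=2) V(c=15)]
Total: 17 hits, 11 misses, 9 evictions

Answer: P V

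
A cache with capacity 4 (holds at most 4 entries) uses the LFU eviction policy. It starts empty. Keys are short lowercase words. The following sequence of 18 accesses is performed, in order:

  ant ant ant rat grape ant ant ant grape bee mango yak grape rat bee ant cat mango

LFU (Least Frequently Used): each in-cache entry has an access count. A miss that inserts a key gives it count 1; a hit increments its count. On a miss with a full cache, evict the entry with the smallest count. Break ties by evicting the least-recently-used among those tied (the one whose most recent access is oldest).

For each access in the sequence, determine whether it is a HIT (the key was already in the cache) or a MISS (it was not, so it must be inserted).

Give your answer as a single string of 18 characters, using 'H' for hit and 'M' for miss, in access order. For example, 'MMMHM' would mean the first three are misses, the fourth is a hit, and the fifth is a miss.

LFU simulation (capacity=4):
  1. access ant: MISS. Cache: [ant(c=1)]
  2. access ant: HIT, count now 2. Cache: [ant(c=2)]
  3. access ant: HIT, count now 3. Cache: [ant(c=3)]
  4. access rat: MISS. Cache: [rat(c=1) ant(c=3)]
  5. access grape: MISS. Cache: [rat(c=1) grape(c=1) ant(c=3)]
  6. access ant: HIT, count now 4. Cache: [rat(c=1) grape(c=1) ant(c=4)]
  7. access ant: HIT, count now 5. Cache: [rat(c=1) grape(c=1) ant(c=5)]
  8. access ant: HIT, count now 6. Cache: [rat(c=1) grape(c=1) ant(c=6)]
  9. access grape: HIT, count now 2. Cache: [rat(c=1) grape(c=2) ant(c=6)]
  10. access bee: MISS. Cache: [rat(c=1) bee(c=1) grape(c=2) ant(c=6)]
  11. access mango: MISS, evict rat(c=1). Cache: [bee(c=1) mango(c=1) grape(c=2) ant(c=6)]
  12. access yak: MISS, evict bee(c=1). Cache: [mango(c=1) yak(c=1) grape(c=2) ant(c=6)]
  13. access grape: HIT, count now 3. Cache: [mango(c=1) yak(c=1) grape(c=3) ant(c=6)]
  14. access rat: MISS, evict mango(c=1). Cache: [yak(c=1) rat(c=1) grape(c=3) ant(c=6)]
  15. access bee: MISS, evict yak(c=1). Cache: [rat(c=1) bee(c=1) grape(c=3) ant(c=6)]
  16. access ant: HIT, count now 7. Cache: [rat(c=1) bee(c=1) grape(c=3) ant(c=7)]
  17. access cat: MISS, evict rat(c=1). Cache: [bee(c=1) cat(c=1) grape(c=3) ant(c=7)]
  18. access mango: MISS, evict bee(c=1). Cache: [cat(c=1) mango(c=1) grape(c=3) ant(c=7)]
Total: 8 hits, 10 misses, 6 evictions

Answer: MHHMMHHHHMMMHMMHMM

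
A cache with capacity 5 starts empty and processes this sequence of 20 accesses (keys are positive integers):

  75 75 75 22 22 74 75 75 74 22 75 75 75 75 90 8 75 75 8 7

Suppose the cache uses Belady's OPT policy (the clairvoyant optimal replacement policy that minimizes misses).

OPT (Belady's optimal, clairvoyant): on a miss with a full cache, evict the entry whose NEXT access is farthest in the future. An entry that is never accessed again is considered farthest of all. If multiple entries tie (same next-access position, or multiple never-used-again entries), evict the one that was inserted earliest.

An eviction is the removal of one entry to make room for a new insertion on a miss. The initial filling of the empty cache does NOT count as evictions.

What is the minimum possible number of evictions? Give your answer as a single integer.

OPT (Belady) simulation (capacity=5):
  1. access 75: MISS. Cache: [75]
  2. access 75: HIT. Next use of 75: step 3. Cache: [75]
  3. access 75: HIT. Next use of 75: step 7. Cache: [75]
  4. access 22: MISS. Cache: [75 22]
  5. access 22: HIT. Next use of 22: step 10. Cache: [75 22]
  6. access 74: MISS. Cache: [75 22 74]
  7. access 75: HIT. Next use of 75: step 8. Cache: [75 22 74]
  8. access 75: HIT. Next use of 75: step 11. Cache: [75 22 74]
  9. access 74: HIT. Next use of 74: never. Cache: [75 22 74]
  10. access 22: HIT. Next use of 22: never. Cache: [75 22 74]
  11. access 75: HIT. Next use of 75: step 12. Cache: [75 22 74]
  12. access 75: HIT. Next use of 75: step 13. Cache: [75 22 74]
  13. access 75: HIT. Next use of 75: step 14. Cache: [75 22 74]
  14. access 75: HIT. Next use of 75: step 17. Cache: [75 22 74]
  15. access 90: MISS. Cache: [75 22 74 90]
  16. access 8: MISS. Cache: [75 22 74 90 8]
  17. access 75: HIT. Next use of 75: step 18. Cache: [75 22 74 90 8]
  18. access 75: HIT. Next use of 75: never. Cache: [75 22 74 90 8]
  19. access 8: HIT. Next use of 8: never. Cache: [75 22 74 90 8]
  20. access 7: MISS, evict 75 (next use: never). Cache: [22 74 90 8 7]
Total: 14 hits, 6 misses, 1 evictions

Answer: 1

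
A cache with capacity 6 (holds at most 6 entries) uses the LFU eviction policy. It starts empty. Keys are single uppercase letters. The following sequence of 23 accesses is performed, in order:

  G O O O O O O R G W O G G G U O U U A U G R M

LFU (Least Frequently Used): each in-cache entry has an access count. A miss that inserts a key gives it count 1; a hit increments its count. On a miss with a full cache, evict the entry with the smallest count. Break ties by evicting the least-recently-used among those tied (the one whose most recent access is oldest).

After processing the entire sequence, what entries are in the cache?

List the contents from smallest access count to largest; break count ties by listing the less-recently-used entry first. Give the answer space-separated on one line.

Answer: A M R U G O

Derivation:
LFU simulation (capacity=6):
  1. access G: MISS. Cache: [G(c=1)]
  2. access O: MISS. Cache: [G(c=1) O(c=1)]
  3. access O: HIT, count now 2. Cache: [G(c=1) O(c=2)]
  4. access O: HIT, count now 3. Cache: [G(c=1) O(c=3)]
  5. access O: HIT, count now 4. Cache: [G(c=1) O(c=4)]
  6. access O: HIT, count now 5. Cache: [G(c=1) O(c=5)]
  7. access O: HIT, count now 6. Cache: [G(c=1) O(c=6)]
  8. access R: MISS. Cache: [G(c=1) R(c=1) O(c=6)]
  9. access G: HIT, count now 2. Cache: [R(c=1) G(c=2) O(c=6)]
  10. access W: MISS. Cache: [R(c=1) W(c=1) G(c=2) O(c=6)]
  11. access O: HIT, count now 7. Cache: [R(c=1) W(c=1) G(c=2) O(c=7)]
  12. access G: HIT, count now 3. Cache: [R(c=1) W(c=1) G(c=3) O(c=7)]
  13. access G: HIT, count now 4. Cache: [R(c=1) W(c=1) G(c=4) O(c=7)]
  14. access G: HIT, count now 5. Cache: [R(c=1) W(c=1) G(c=5) O(c=7)]
  15. access U: MISS. Cache: [R(c=1) W(c=1) U(c=1) G(c=5) O(c=7)]
  16. access O: HIT, count now 8. Cache: [R(c=1) W(c=1) U(c=1) G(c=5) O(c=8)]
  17. access U: HIT, count now 2. Cache: [R(c=1) W(c=1) U(c=2) G(c=5) O(c=8)]
  18. access U: HIT, count now 3. Cache: [R(c=1) W(c=1) U(c=3) G(c=5) O(c=8)]
  19. access A: MISS. Cache: [R(c=1) W(c=1) A(c=1) U(c=3) G(c=5) O(c=8)]
  20. access U: HIT, count now 4. Cache: [R(c=1) W(c=1) A(c=1) U(c=4) G(c=5) O(c=8)]
  21. access G: HIT, count now 6. Cache: [R(c=1) W(c=1) A(c=1) U(c=4) G(c=6) O(c=8)]
  22. access R: HIT, count now 2. Cache: [W(c=1) A(c=1) R(c=2) U(c=4) G(c=6) O(c=8)]
  23. access M: MISS, evict W(c=1). Cache: [A(c=1) M(c=1) R(c=2) U(c=4) G(c=6) O(c=8)]
Total: 16 hits, 7 misses, 1 evictions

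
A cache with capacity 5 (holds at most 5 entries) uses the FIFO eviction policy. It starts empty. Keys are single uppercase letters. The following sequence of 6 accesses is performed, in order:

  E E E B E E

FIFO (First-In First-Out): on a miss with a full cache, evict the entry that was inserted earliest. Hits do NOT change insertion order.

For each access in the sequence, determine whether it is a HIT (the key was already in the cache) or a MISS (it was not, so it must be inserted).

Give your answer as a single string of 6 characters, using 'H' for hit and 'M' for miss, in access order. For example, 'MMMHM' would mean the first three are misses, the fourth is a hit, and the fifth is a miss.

FIFO simulation (capacity=5):
  1. access E: MISS. Cache (old->new): [E]
  2. access E: HIT. Cache (old->new): [E]
  3. access E: HIT. Cache (old->new): [E]
  4. access B: MISS. Cache (old->new): [E B]
  5. access E: HIT. Cache (old->new): [E B]
  6. access E: HIT. Cache (old->new): [E B]
Total: 4 hits, 2 misses, 0 evictions

Answer: MHHMHH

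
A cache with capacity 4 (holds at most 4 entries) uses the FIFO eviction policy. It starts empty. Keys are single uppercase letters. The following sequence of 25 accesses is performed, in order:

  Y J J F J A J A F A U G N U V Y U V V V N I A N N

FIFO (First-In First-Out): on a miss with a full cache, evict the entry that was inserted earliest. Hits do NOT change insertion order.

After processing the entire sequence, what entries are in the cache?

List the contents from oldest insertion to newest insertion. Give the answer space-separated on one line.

Answer: U I A N

Derivation:
FIFO simulation (capacity=4):
  1. access Y: MISS. Cache (old->new): [Y]
  2. access J: MISS. Cache (old->new): [Y J]
  3. access J: HIT. Cache (old->new): [Y J]
  4. access F: MISS. Cache (old->new): [Y J F]
  5. access J: HIT. Cache (old->new): [Y J F]
  6. access A: MISS. Cache (old->new): [Y J F A]
  7. access J: HIT. Cache (old->new): [Y J F A]
  8. access A: HIT. Cache (old->new): [Y J F A]
  9. access F: HIT. Cache (old->new): [Y J F A]
  10. access A: HIT. Cache (old->new): [Y J F A]
  11. access U: MISS, evict Y. Cache (old->new): [J F A U]
  12. access G: MISS, evict J. Cache (old->new): [F A U G]
  13. access N: MISS, evict F. Cache (old->new): [A U G N]
  14. access U: HIT. Cache (old->new): [A U G N]
  15. access V: MISS, evict A. Cache (old->new): [U G N V]
  16. access Y: MISS, evict U. Cache (old->new): [G N V Y]
  17. access U: MISS, evict G. Cache (old->new): [N V Y U]
  18. access V: HIT. Cache (old->new): [N V Y U]
  19. access V: HIT. Cache (old->new): [N V Y U]
  20. access V: HIT. Cache (old->new): [N V Y U]
  21. access N: HIT. Cache (old->new): [N V Y U]
  22. access I: MISS, evict N. Cache (old->new): [V Y U I]
  23. access A: MISS, evict V. Cache (old->new): [Y U I A]
  24. access N: MISS, evict Y. Cache (old->new): [U I A N]
  25. access N: HIT. Cache (old->new): [U I A N]
Total: 12 hits, 13 misses, 9 evictions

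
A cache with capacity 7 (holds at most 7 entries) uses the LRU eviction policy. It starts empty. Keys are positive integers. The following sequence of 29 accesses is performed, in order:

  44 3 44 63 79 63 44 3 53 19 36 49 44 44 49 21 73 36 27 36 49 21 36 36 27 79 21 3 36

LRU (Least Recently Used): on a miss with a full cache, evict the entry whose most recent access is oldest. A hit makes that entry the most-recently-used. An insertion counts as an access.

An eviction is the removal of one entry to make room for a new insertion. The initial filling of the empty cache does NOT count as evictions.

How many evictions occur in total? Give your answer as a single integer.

Answer: 6

Derivation:
LRU simulation (capacity=7):
  1. access 44: MISS. Cache (LRU->MRU): [44]
  2. access 3: MISS. Cache (LRU->MRU): [44 3]
  3. access 44: HIT. Cache (LRU->MRU): [3 44]
  4. access 63: MISS. Cache (LRU->MRU): [3 44 63]
  5. access 79: MISS. Cache (LRU->MRU): [3 44 63 79]
  6. access 63: HIT. Cache (LRU->MRU): [3 44 79 63]
  7. access 44: HIT. Cache (LRU->MRU): [3 79 63 44]
  8. access 3: HIT. Cache (LRU->MRU): [79 63 44 3]
  9. access 53: MISS. Cache (LRU->MRU): [79 63 44 3 53]
  10. access 19: MISS. Cache (LRU->MRU): [79 63 44 3 53 19]
  11. access 36: MISS. Cache (LRU->MRU): [79 63 44 3 53 19 36]
  12. access 49: MISS, evict 79. Cache (LRU->MRU): [63 44 3 53 19 36 49]
  13. access 44: HIT. Cache (LRU->MRU): [63 3 53 19 36 49 44]
  14. access 44: HIT. Cache (LRU->MRU): [63 3 53 19 36 49 44]
  15. access 49: HIT. Cache (LRU->MRU): [63 3 53 19 36 44 49]
  16. access 21: MISS, evict 63. Cache (LRU->MRU): [3 53 19 36 44 49 21]
  17. access 73: MISS, evict 3. Cache (LRU->MRU): [53 19 36 44 49 21 73]
  18. access 36: HIT. Cache (LRU->MRU): [53 19 44 49 21 73 36]
  19. access 27: MISS, evict 53. Cache (LRU->MRU): [19 44 49 21 73 36 27]
  20. access 36: HIT. Cache (LRU->MRU): [19 44 49 21 73 27 36]
  21. access 49: HIT. Cache (LRU->MRU): [19 44 21 73 27 36 49]
  22. access 21: HIT. Cache (LRU->MRU): [19 44 73 27 36 49 21]
  23. access 36: HIT. Cache (LRU->MRU): [19 44 73 27 49 21 36]
  24. access 36: HIT. Cache (LRU->MRU): [19 44 73 27 49 21 36]
  25. access 27: HIT. Cache (LRU->MRU): [19 44 73 49 21 36 27]
  26. access 79: MISS, evict 19. Cache (LRU->MRU): [44 73 49 21 36 27 79]
  27. access 21: HIT. Cache (LRU->MRU): [44 73 49 36 27 79 21]
  28. access 3: MISS, evict 44. Cache (LRU->MRU): [73 49 36 27 79 21 3]
  29. access 36: HIT. Cache (LRU->MRU): [73 49 27 79 21 3 36]
Total: 16 hits, 13 misses, 6 evictions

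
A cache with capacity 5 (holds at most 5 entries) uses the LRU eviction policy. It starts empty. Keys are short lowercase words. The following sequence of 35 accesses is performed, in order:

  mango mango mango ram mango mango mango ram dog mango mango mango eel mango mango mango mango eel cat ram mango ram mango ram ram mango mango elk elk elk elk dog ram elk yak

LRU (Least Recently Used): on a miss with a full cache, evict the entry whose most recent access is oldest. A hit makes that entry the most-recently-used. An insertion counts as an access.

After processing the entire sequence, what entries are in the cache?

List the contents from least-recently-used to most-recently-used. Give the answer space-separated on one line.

Answer: mango dog ram elk yak

Derivation:
LRU simulation (capacity=5):
  1. access mango: MISS. Cache (LRU->MRU): [mango]
  2. access mango: HIT. Cache (LRU->MRU): [mango]
  3. access mango: HIT. Cache (LRU->MRU): [mango]
  4. access ram: MISS. Cache (LRU->MRU): [mango ram]
  5. access mango: HIT. Cache (LRU->MRU): [ram mango]
  6. access mango: HIT. Cache (LRU->MRU): [ram mango]
  7. access mango: HIT. Cache (LRU->MRU): [ram mango]
  8. access ram: HIT. Cache (LRU->MRU): [mango ram]
  9. access dog: MISS. Cache (LRU->MRU): [mango ram dog]
  10. access mango: HIT. Cache (LRU->MRU): [ram dog mango]
  11. access mango: HIT. Cache (LRU->MRU): [ram dog mango]
  12. access mango: HIT. Cache (LRU->MRU): [ram dog mango]
  13. access eel: MISS. Cache (LRU->MRU): [ram dog mango eel]
  14. access mango: HIT. Cache (LRU->MRU): [ram dog eel mango]
  15. access mango: HIT. Cache (LRU->MRU): [ram dog eel mango]
  16. access mango: HIT. Cache (LRU->MRU): [ram dog eel mango]
  17. access mango: HIT. Cache (LRU->MRU): [ram dog eel mango]
  18. access eel: HIT. Cache (LRU->MRU): [ram dog mango eel]
  19. access cat: MISS. Cache (LRU->MRU): [ram dog mango eel cat]
  20. access ram: HIT. Cache (LRU->MRU): [dog mango eel cat ram]
  21. access mango: HIT. Cache (LRU->MRU): [dog eel cat ram mango]
  22. access ram: HIT. Cache (LRU->MRU): [dog eel cat mango ram]
  23. access mango: HIT. Cache (LRU->MRU): [dog eel cat ram mango]
  24. access ram: HIT. Cache (LRU->MRU): [dog eel cat mango ram]
  25. access ram: HIT. Cache (LRU->MRU): [dog eel cat mango ram]
  26. access mango: HIT. Cache (LRU->MRU): [dog eel cat ram mango]
  27. access mango: HIT. Cache (LRU->MRU): [dog eel cat ram mango]
  28. access elk: MISS, evict dog. Cache (LRU->MRU): [eel cat ram mango elk]
  29. access elk: HIT. Cache (LRU->MRU): [eel cat ram mango elk]
  30. access elk: HIT. Cache (LRU->MRU): [eel cat ram mango elk]
  31. access elk: HIT. Cache (LRU->MRU): [eel cat ram mango elk]
  32. access dog: MISS, evict eel. Cache (LRU->MRU): [cat ram mango elk dog]
  33. access ram: HIT. Cache (LRU->MRU): [cat mango elk dog ram]
  34. access elk: HIT. Cache (LRU->MRU): [cat mango dog ram elk]
  35. access yak: MISS, evict cat. Cache (LRU->MRU): [mango dog ram elk yak]
Total: 27 hits, 8 misses, 3 evictions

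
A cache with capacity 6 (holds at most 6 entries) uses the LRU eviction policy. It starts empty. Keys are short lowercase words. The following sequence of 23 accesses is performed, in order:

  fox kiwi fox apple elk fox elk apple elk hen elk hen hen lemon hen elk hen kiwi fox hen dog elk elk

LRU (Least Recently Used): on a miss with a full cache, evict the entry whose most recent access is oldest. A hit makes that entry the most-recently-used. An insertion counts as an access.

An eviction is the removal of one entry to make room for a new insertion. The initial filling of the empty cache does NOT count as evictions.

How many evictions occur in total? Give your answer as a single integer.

LRU simulation (capacity=6):
  1. access fox: MISS. Cache (LRU->MRU): [fox]
  2. access kiwi: MISS. Cache (LRU->MRU): [fox kiwi]
  3. access fox: HIT. Cache (LRU->MRU): [kiwi fox]
  4. access apple: MISS. Cache (LRU->MRU): [kiwi fox apple]
  5. access elk: MISS. Cache (LRU->MRU): [kiwi fox apple elk]
  6. access fox: HIT. Cache (LRU->MRU): [kiwi apple elk fox]
  7. access elk: HIT. Cache (LRU->MRU): [kiwi apple fox elk]
  8. access apple: HIT. Cache (LRU->MRU): [kiwi fox elk apple]
  9. access elk: HIT. Cache (LRU->MRU): [kiwi fox apple elk]
  10. access hen: MISS. Cache (LRU->MRU): [kiwi fox apple elk hen]
  11. access elk: HIT. Cache (LRU->MRU): [kiwi fox apple hen elk]
  12. access hen: HIT. Cache (LRU->MRU): [kiwi fox apple elk hen]
  13. access hen: HIT. Cache (LRU->MRU): [kiwi fox apple elk hen]
  14. access lemon: MISS. Cache (LRU->MRU): [kiwi fox apple elk hen lemon]
  15. access hen: HIT. Cache (LRU->MRU): [kiwi fox apple elk lemon hen]
  16. access elk: HIT. Cache (LRU->MRU): [kiwi fox apple lemon hen elk]
  17. access hen: HIT. Cache (LRU->MRU): [kiwi fox apple lemon elk hen]
  18. access kiwi: HIT. Cache (LRU->MRU): [fox apple lemon elk hen kiwi]
  19. access fox: HIT. Cache (LRU->MRU): [apple lemon elk hen kiwi fox]
  20. access hen: HIT. Cache (LRU->MRU): [apple lemon elk kiwi fox hen]
  21. access dog: MISS, evict apple. Cache (LRU->MRU): [lemon elk kiwi fox hen dog]
  22. access elk: HIT. Cache (LRU->MRU): [lemon kiwi fox hen dog elk]
  23. access elk: HIT. Cache (LRU->MRU): [lemon kiwi fox hen dog elk]
Total: 16 hits, 7 misses, 1 evictions

Answer: 1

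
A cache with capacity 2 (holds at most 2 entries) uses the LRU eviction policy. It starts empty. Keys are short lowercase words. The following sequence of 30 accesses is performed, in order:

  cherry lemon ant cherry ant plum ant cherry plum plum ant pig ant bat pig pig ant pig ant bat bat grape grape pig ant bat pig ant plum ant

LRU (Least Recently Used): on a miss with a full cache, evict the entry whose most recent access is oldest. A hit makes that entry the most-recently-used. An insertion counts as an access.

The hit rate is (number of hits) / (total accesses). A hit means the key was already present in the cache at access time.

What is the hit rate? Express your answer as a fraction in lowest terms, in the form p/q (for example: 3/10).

LRU simulation (capacity=2):
  1. access cherry: MISS. Cache (LRU->MRU): [cherry]
  2. access lemon: MISS. Cache (LRU->MRU): [cherry lemon]
  3. access ant: MISS, evict cherry. Cache (LRU->MRU): [lemon ant]
  4. access cherry: MISS, evict lemon. Cache (LRU->MRU): [ant cherry]
  5. access ant: HIT. Cache (LRU->MRU): [cherry ant]
  6. access plum: MISS, evict cherry. Cache (LRU->MRU): [ant plum]
  7. access ant: HIT. Cache (LRU->MRU): [plum ant]
  8. access cherry: MISS, evict plum. Cache (LRU->MRU): [ant cherry]
  9. access plum: MISS, evict ant. Cache (LRU->MRU): [cherry plum]
  10. access plum: HIT. Cache (LRU->MRU): [cherry plum]
  11. access ant: MISS, evict cherry. Cache (LRU->MRU): [plum ant]
  12. access pig: MISS, evict plum. Cache (LRU->MRU): [ant pig]
  13. access ant: HIT. Cache (LRU->MRU): [pig ant]
  14. access bat: MISS, evict pig. Cache (LRU->MRU): [ant bat]
  15. access pig: MISS, evict ant. Cache (LRU->MRU): [bat pig]
  16. access pig: HIT. Cache (LRU->MRU): [bat pig]
  17. access ant: MISS, evict bat. Cache (LRU->MRU): [pig ant]
  18. access pig: HIT. Cache (LRU->MRU): [ant pig]
  19. access ant: HIT. Cache (LRU->MRU): [pig ant]
  20. access bat: MISS, evict pig. Cache (LRU->MRU): [ant bat]
  21. access bat: HIT. Cache (LRU->MRU): [ant bat]
  22. access grape: MISS, evict ant. Cache (LRU->MRU): [bat grape]
  23. access grape: HIT. Cache (LRU->MRU): [bat grape]
  24. access pig: MISS, evict bat. Cache (LRU->MRU): [grape pig]
  25. access ant: MISS, evict grape. Cache (LRU->MRU): [pig ant]
  26. access bat: MISS, evict pig. Cache (LRU->MRU): [ant bat]
  27. access pig: MISS, evict ant. Cache (LRU->MRU): [bat pig]
  28. access ant: MISS, evict bat. Cache (LRU->MRU): [pig ant]
  29. access plum: MISS, evict pig. Cache (LRU->MRU): [ant plum]
  30. access ant: HIT. Cache (LRU->MRU): [plum ant]
Total: 10 hits, 20 misses, 18 evictions

Hit rate = 10/30 = 1/3

Answer: 1/3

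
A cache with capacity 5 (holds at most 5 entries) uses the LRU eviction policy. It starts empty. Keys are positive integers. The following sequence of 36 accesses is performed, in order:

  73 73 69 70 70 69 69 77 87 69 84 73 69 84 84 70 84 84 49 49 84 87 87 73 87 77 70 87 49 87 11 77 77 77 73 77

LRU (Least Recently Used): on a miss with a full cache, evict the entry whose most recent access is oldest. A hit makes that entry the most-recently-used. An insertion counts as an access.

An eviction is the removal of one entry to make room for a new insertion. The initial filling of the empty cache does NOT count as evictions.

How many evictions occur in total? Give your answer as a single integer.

LRU simulation (capacity=5):
  1. access 73: MISS. Cache (LRU->MRU): [73]
  2. access 73: HIT. Cache (LRU->MRU): [73]
  3. access 69: MISS. Cache (LRU->MRU): [73 69]
  4. access 70: MISS. Cache (LRU->MRU): [73 69 70]
  5. access 70: HIT. Cache (LRU->MRU): [73 69 70]
  6. access 69: HIT. Cache (LRU->MRU): [73 70 69]
  7. access 69: HIT. Cache (LRU->MRU): [73 70 69]
  8. access 77: MISS. Cache (LRU->MRU): [73 70 69 77]
  9. access 87: MISS. Cache (LRU->MRU): [73 70 69 77 87]
  10. access 69: HIT. Cache (LRU->MRU): [73 70 77 87 69]
  11. access 84: MISS, evict 73. Cache (LRU->MRU): [70 77 87 69 84]
  12. access 73: MISS, evict 70. Cache (LRU->MRU): [77 87 69 84 73]
  13. access 69: HIT. Cache (LRU->MRU): [77 87 84 73 69]
  14. access 84: HIT. Cache (LRU->MRU): [77 87 73 69 84]
  15. access 84: HIT. Cache (LRU->MRU): [77 87 73 69 84]
  16. access 70: MISS, evict 77. Cache (LRU->MRU): [87 73 69 84 70]
  17. access 84: HIT. Cache (LRU->MRU): [87 73 69 70 84]
  18. access 84: HIT. Cache (LRU->MRU): [87 73 69 70 84]
  19. access 49: MISS, evict 87. Cache (LRU->MRU): [73 69 70 84 49]
  20. access 49: HIT. Cache (LRU->MRU): [73 69 70 84 49]
  21. access 84: HIT. Cache (LRU->MRU): [73 69 70 49 84]
  22. access 87: MISS, evict 73. Cache (LRU->MRU): [69 70 49 84 87]
  23. access 87: HIT. Cache (LRU->MRU): [69 70 49 84 87]
  24. access 73: MISS, evict 69. Cache (LRU->MRU): [70 49 84 87 73]
  25. access 87: HIT. Cache (LRU->MRU): [70 49 84 73 87]
  26. access 77: MISS, evict 70. Cache (LRU->MRU): [49 84 73 87 77]
  27. access 70: MISS, evict 49. Cache (LRU->MRU): [84 73 87 77 70]
  28. access 87: HIT. Cache (LRU->MRU): [84 73 77 70 87]
  29. access 49: MISS, evict 84. Cache (LRU->MRU): [73 77 70 87 49]
  30. access 87: HIT. Cache (LRU->MRU): [73 77 70 49 87]
  31. access 11: MISS, evict 73. Cache (LRU->MRU): [77 70 49 87 11]
  32. access 77: HIT. Cache (LRU->MRU): [70 49 87 11 77]
  33. access 77: HIT. Cache (LRU->MRU): [70 49 87 11 77]
  34. access 77: HIT. Cache (LRU->MRU): [70 49 87 11 77]
  35. access 73: MISS, evict 70. Cache (LRU->MRU): [49 87 11 77 73]
  36. access 77: HIT. Cache (LRU->MRU): [49 87 11 73 77]
Total: 20 hits, 16 misses, 11 evictions

Answer: 11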